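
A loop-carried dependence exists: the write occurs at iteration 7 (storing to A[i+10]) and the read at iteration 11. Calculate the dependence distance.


Distance = read iteration - write iteration
= 11 - 7 = 4

4


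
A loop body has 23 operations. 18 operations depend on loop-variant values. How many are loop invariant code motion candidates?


Invariant candidates = total - loop-dependent
= 23 - 18 = 5

5


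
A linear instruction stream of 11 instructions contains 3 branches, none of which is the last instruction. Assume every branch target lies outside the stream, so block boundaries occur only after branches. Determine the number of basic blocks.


With no in-sequence branch targets, the leaders are the first instruction plus the instruction after each branch.
Number of basic blocks = branches + 1
= 3 + 1 = 4

4


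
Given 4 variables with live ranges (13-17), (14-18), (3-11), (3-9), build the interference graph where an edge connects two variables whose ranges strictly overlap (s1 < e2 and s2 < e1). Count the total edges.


Check all pairs for overlapping intervals.
Two intervals (s1,e1) and (s2,e2) overlap if s1 < e2 and s2 < e1.
v0 (13-17) vs v1..v3: overlaps v1 -> 1
v1 (14-18) vs v2..v3: overlaps none -> 0
v2 (3-11) vs v3: overlaps v3 -> 1
Total overlapping pairs = 1 + 0 + 1 = 2

2


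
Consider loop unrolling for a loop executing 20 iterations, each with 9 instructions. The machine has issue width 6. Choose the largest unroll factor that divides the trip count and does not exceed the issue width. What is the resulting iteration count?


Largest divisor of 20 <= 6 is 5
New iterations = 20 / 5 = 4

4


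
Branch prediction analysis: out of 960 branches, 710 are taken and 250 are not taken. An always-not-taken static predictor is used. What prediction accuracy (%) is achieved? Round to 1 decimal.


Predictor: always-not-taken
Correct predictions = 250
Accuracy = 250 / 960 * 100 = 26.0%

26.0


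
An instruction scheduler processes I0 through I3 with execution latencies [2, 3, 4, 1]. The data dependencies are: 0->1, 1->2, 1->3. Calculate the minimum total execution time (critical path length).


Compute longest path through dependency graph: dist(Ik) = max over predecessors of dist + latency(Ik).
dist(I0) = latency 2 = 2
dist(I1) = dist(I0) + 3 = 2 + 3 = 5
dist(I2) = dist(I1) + 4 = 5 + 4 = 9
dist(I3) = dist(I1) + 1 = 5 + 1 = 6
Critical path = max dist = 9

9


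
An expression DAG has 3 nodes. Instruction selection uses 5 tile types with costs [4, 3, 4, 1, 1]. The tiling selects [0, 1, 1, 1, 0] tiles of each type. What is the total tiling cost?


Total cost = sum(count_i * cost_i)
= 0*4 + 1*3 + 1*4 + 1*1 + 0*1
= 8

8


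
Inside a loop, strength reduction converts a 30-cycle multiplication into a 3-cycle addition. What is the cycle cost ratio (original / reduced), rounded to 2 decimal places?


Ratio = mult_cost / add_cost = 30 / 3 = 10.0

10.0


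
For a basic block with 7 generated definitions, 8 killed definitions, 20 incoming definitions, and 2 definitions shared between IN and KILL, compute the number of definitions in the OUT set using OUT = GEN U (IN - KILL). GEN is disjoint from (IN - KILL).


IN - KILL: 20 - 2 = 18 surviving definitions
OUT = GEN + surviving = 7 + 18 = 25

25


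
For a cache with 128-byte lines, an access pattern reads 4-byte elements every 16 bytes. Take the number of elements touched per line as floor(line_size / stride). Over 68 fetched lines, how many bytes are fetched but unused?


Elements per line = floor(128 / 16) = 8
Bytes used per line = 8 * 4 = 32
Wasted per line = 128 - 32 = 96
Total wasted = 96 * 68 = 6528

6528


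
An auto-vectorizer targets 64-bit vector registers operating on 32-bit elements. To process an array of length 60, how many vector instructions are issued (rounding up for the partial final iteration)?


Width = 64 / 32 = 2 elements per vector op
Iterations = ceil(60 / 2) = 30

30


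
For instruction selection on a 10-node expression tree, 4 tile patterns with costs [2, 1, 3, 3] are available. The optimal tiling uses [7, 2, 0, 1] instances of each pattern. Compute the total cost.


Total cost = sum(count_i * cost_i)
= 7*2 + 2*1 + 0*3 + 1*3
= 19

19


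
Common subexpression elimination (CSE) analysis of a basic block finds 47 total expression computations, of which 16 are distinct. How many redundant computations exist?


CSE count = total expressions - unique expressions
= 47 - 16 = 31

31


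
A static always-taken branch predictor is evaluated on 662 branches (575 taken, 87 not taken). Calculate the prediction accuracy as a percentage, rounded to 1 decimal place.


Predictor: always-taken
Correct predictions = 575
Accuracy = 575 / 662 * 100 = 86.9%

86.9


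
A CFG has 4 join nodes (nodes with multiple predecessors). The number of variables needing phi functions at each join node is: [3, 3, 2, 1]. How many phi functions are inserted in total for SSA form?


Total phi functions = sum of phi functions at each join node
= 3 + 3 + 2 + 1 = 9

9


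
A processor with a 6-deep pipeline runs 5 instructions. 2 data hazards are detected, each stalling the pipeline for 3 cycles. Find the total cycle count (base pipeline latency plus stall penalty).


Base cycles = 6 + 5 - 1 = 10
Total stalls = 2 * 3 = 6
Total = 10 + 6 = 16

16


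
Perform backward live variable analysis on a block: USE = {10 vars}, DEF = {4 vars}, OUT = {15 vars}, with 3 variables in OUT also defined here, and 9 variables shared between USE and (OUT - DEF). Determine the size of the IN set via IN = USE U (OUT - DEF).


OUT - DEF: 15 - 3 = 12
|IN| = |USE| + |OUT - DEF| - |USE ∩ (OUT - DEF)| = 10 + 12 - 9 = 13

13


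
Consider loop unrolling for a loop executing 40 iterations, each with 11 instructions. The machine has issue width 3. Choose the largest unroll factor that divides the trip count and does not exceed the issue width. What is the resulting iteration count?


Largest divisor of 40 <= 3 is 2
New iterations = 40 / 2 = 20

20


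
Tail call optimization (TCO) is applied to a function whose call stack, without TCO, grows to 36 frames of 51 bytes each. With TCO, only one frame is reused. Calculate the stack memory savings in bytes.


Without TCO: 36 * 51 = 1836 bytes
With TCO: reuse 1 frame = 51 bytes
Savings = 1836 - 51 = 1785

1785


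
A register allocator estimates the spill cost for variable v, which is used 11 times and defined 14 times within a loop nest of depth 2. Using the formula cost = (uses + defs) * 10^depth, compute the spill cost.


uses + defs = 11 + 14 = 25
10^2 = 100
Spill cost = 25 * 100 = 2500

2500


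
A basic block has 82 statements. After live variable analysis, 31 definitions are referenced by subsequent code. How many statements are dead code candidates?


Dead code = total statements - live definitions
= 82 - 31 = 51

51


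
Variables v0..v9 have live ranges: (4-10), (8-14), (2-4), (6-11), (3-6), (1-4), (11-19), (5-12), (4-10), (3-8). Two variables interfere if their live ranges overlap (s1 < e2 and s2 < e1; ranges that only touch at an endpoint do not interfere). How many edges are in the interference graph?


Check all pairs for overlapping intervals.
Two intervals (s1,e1) and (s2,e2) overlap if s1 < e2 and s2 < e1.
v0 (4-10) vs v1..v9: overlaps v1, v3, v4, v7, v8, v9 -> 6
v1 (8-14) vs v2..v9: overlaps v3, v6, v7, v8 -> 4
v2 (2-4) vs v3..v9: overlaps v4, v5, v9 -> 3
v3 (6-11) vs v4..v9: overlaps v7, v8, v9 -> 3
v4 (3-6) vs v5..v9: overlaps v5, v7, v8, v9 -> 4
v5 (1-4) vs v6..v9: overlaps v9 -> 1
v6 (11-19) vs v7..v9: overlaps v7 -> 1
v7 (5-12) vs v8..v9: overlaps v8, v9 -> 2
v8 (4-10) vs v9: overlaps v9 -> 1
Total overlapping pairs = 6 + 4 + 3 + 3 + 4 + 1 + 1 + 2 + 1 = 25

25


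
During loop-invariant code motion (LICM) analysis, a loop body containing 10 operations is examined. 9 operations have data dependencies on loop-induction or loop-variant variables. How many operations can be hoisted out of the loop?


Invariant candidates = total - loop-dependent
= 10 - 9 = 1

1


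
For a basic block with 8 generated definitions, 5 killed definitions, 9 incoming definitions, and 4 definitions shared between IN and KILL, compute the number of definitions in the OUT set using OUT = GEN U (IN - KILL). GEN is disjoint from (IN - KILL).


IN - KILL: 9 - 4 = 5 surviving definitions
OUT = GEN + surviving = 8 + 5 = 13

13


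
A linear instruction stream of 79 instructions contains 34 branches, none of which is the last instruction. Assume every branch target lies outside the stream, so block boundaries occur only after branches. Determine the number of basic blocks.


With no in-sequence branch targets, the leaders are the first instruction plus the instruction after each branch.
Number of basic blocks = branches + 1
= 34 + 1 = 35

35


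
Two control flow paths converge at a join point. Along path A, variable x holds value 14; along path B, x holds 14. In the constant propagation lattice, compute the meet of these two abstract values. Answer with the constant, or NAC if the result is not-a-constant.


Meet operation: if both paths give the same constant, result is that constant; if they differ, result is NAC (not-a-constant).
Path A: 14, Path B: 14 -> equal
Result: constant -> 14

14


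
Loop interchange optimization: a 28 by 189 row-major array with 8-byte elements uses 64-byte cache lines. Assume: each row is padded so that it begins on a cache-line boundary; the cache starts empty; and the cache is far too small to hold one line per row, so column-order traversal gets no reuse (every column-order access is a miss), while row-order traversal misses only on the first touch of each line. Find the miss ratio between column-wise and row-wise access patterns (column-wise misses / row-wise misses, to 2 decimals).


Each row occupies 189 * 8 = 1512 bytes and starts on a line boundary, so it spans ceil(1512 / 64) = 24 cache lines.
Row-major traversal misses (one per line touched): 28 * ceil(189 * 8 / 64) = 672
Column-major traversal misses (no reuse, every access misses): 28 * 189 = 5292
Ratio = 5292 / 672 = 7.88

7.88


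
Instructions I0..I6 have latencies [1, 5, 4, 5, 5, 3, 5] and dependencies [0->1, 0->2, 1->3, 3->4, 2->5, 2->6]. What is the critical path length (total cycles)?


Compute longest path through dependency graph: dist(Ik) = max over predecessors of dist + latency(Ik).
dist(I0) = latency 1 = 1
dist(I1) = dist(I0) + 5 = 1 + 5 = 6
dist(I2) = dist(I0) + 4 = 1 + 4 = 5
dist(I3) = dist(I1) + 5 = 6 + 5 = 11
dist(I4) = dist(I3) + 5 = 11 + 5 = 16
dist(I5) = dist(I2) + 3 = 5 + 3 = 8
dist(I6) = dist(I2) + 5 = 5 + 5 = 10
Critical path = max dist = 16

16


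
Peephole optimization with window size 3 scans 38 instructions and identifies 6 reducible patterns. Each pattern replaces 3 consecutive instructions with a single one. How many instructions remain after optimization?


Each match removes 2 instructions.
Total removed = 6 * 2 = 12
Remaining = 38 - 12 = 26

26


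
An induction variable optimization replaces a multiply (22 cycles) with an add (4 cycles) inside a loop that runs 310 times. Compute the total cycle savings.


Per-iteration saving = 22 - 4 = 18
Total saved = 310 * 18 = 5580

5580


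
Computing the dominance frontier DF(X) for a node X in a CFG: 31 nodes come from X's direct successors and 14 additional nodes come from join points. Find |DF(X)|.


DF(X) = direct successor contributions + join point contributions
= 31 + 14 = 45

45


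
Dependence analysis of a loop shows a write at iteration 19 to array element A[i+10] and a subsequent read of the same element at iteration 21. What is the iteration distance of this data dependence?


Distance = read iteration - write iteration
= 21 - 19 = 2

2


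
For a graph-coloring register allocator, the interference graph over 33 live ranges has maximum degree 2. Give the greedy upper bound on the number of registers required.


Greedy coloring never needs more than (max_degree + 1) colors: when coloring a vertex, at most max_degree neighbors are already colored.
Upper bound = 2 + 1 = 3

3


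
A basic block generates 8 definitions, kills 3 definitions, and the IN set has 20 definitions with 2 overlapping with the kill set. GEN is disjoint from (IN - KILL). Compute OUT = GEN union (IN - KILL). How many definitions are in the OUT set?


IN - KILL: 20 - 2 = 18 surviving definitions
OUT = GEN + surviving = 8 + 18 = 26

26


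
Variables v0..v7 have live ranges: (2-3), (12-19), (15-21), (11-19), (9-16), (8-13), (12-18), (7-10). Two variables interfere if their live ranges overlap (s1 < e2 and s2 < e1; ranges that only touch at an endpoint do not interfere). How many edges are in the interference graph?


Check all pairs for overlapping intervals.
Two intervals (s1,e1) and (s2,e2) overlap if s1 < e2 and s2 < e1.
v0 (2-3) vs v1..v7: overlaps none -> 0
v1 (12-19) vs v2..v7: overlaps v2, v3, v4, v5, v6 -> 5
v2 (15-21) vs v3..v7: overlaps v3, v4, v6 -> 3
v3 (11-19) vs v4..v7: overlaps v4, v5, v6 -> 3
v4 (9-16) vs v5..v7: overlaps v5, v6, v7 -> 3
v5 (8-13) vs v6..v7: overlaps v6, v7 -> 2
v6 (12-18) vs v7: overlaps none -> 0
Total overlapping pairs = 0 + 5 + 3 + 3 + 3 + 2 + 0 = 16

16


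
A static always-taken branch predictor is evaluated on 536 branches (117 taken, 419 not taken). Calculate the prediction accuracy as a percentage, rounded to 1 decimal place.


Predictor: always-taken
Correct predictions = 117
Accuracy = 117 / 536 * 100 = 21.8%

21.8


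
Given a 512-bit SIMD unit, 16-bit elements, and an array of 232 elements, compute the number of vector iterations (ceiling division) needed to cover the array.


Width = 512 / 16 = 32 elements per vector op
Iterations = ceil(232 / 32) = 8

8


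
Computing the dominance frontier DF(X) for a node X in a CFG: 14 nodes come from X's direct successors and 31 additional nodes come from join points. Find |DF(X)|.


DF(X) = direct successor contributions + join point contributions
= 14 + 31 = 45

45


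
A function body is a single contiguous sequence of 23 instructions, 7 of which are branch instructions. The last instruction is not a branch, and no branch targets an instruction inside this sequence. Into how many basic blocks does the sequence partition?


With no in-sequence branch targets, the leaders are the first instruction plus the instruction after each branch.
Number of basic blocks = branches + 1
= 7 + 1 = 8

8


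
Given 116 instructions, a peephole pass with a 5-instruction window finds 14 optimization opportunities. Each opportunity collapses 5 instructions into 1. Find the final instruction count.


Each match removes 4 instructions.
Total removed = 14 * 4 = 56
Remaining = 116 - 56 = 60

60


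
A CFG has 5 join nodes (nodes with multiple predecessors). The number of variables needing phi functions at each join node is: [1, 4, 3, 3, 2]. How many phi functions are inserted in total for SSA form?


Total phi functions = sum of phi functions at each join node
= 1 + 4 + 3 + 3 + 2 = 13

13


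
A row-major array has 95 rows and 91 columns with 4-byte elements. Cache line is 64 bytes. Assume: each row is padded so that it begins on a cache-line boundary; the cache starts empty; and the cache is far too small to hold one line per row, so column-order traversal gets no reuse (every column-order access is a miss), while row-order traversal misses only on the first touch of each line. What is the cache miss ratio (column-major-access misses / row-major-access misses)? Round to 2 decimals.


Each row occupies 91 * 4 = 364 bytes and starts on a line boundary, so it spans ceil(364 / 64) = 6 cache lines.
Row-major traversal misses (one per line touched): 95 * ceil(91 * 4 / 64) = 570
Column-major traversal misses (no reuse, every access misses): 95 * 91 = 8645
Ratio = 8645 / 570 = 15.17

15.17


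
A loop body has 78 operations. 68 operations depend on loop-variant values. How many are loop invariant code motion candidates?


Invariant candidates = total - loop-dependent
= 78 - 68 = 10

10


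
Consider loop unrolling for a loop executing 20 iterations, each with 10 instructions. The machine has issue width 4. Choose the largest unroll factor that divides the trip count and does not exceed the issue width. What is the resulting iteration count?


Largest divisor of 20 <= 4 is 4
New iterations = 20 / 4 = 5

5


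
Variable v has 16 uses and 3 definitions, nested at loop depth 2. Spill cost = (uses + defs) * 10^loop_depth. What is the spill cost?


uses + defs = 16 + 3 = 19
10^2 = 100
Spill cost = 19 * 100 = 1900

1900


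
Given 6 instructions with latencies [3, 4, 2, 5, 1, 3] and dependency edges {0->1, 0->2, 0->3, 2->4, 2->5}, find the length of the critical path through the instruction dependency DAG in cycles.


Compute longest path through dependency graph: dist(Ik) = max over predecessors of dist + latency(Ik).
dist(I0) = latency 3 = 3
dist(I1) = dist(I0) + 4 = 3 + 4 = 7
dist(I2) = dist(I0) + 2 = 3 + 2 = 5
dist(I3) = dist(I0) + 5 = 3 + 5 = 8
dist(I4) = dist(I2) + 1 = 5 + 1 = 6
dist(I5) = dist(I2) + 3 = 5 + 3 = 8
Critical path = max dist = 8

8


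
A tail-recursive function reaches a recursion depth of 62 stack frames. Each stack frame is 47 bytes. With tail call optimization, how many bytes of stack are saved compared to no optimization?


Without TCO: 62 * 47 = 2914 bytes
With TCO: reuse 1 frame = 47 bytes
Savings = 2914 - 47 = 2867

2867


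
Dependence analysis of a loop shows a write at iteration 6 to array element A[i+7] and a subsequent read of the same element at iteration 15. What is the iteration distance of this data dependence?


Distance = read iteration - write iteration
= 15 - 6 = 9

9


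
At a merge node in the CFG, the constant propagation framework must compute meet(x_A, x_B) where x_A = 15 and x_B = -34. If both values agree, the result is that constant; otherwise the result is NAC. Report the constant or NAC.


Meet operation: if both paths give the same constant, result is that constant; if they differ, result is NAC (not-a-constant).
Path A: 15, Path B: -34 -> differ
Result: not-a-constant -> NAC

NAC


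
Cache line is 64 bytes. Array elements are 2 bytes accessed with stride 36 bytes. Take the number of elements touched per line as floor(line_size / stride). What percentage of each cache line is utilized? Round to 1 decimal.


Elements per cache line = floor(64 / 36) = 1
Bytes used = 1 * 2 = 2
Utilization = 2 / 64 * 100 = 3.1%

3.1


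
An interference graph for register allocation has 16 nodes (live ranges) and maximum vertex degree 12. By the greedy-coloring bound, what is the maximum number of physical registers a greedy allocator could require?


Greedy coloring never needs more than (max_degree + 1) colors: when coloring a vertex, at most max_degree neighbors are already colored.
Upper bound = 12 + 1 = 13

13


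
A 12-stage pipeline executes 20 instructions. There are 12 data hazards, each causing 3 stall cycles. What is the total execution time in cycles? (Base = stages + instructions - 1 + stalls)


Base cycles = 12 + 20 - 1 = 31
Total stalls = 12 * 3 = 36
Total = 31 + 36 = 67

67


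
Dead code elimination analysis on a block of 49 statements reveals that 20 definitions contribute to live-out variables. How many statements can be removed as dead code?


Dead code = total statements - live definitions
= 49 - 20 = 29

29


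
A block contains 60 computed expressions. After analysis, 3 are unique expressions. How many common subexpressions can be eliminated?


CSE count = total expressions - unique expressions
= 60 - 3 = 57

57


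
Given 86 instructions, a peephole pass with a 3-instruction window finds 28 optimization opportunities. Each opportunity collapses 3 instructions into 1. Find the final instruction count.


Each match removes 2 instructions.
Total removed = 28 * 2 = 56
Remaining = 86 - 56 = 30

30


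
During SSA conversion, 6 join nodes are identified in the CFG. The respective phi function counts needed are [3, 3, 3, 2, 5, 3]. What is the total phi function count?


Total phi functions = sum of phi functions at each join node
= 3 + 3 + 3 + 2 + 5 + 3 = 19

19


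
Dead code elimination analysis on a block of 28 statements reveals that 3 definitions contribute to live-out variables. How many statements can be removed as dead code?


Dead code = total statements - live definitions
= 28 - 3 = 25

25


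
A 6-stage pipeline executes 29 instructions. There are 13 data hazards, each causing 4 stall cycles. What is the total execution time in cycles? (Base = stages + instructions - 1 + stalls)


Base cycles = 6 + 29 - 1 = 34
Total stalls = 13 * 4 = 52
Total = 34 + 52 = 86

86


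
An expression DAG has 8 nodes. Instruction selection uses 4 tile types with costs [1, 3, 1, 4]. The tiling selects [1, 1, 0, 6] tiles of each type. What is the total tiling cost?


Total cost = sum(count_i * cost_i)
= 1*1 + 1*3 + 0*1 + 6*4
= 28

28


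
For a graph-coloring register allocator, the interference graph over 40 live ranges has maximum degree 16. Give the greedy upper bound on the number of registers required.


Greedy coloring never needs more than (max_degree + 1) colors: when coloring a vertex, at most max_degree neighbors are already colored.
Upper bound = 16 + 1 = 17

17


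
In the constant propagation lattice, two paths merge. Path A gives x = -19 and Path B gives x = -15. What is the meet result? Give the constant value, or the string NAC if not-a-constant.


Meet operation: if both paths give the same constant, result is that constant; if they differ, result is NAC (not-a-constant).
Path A: -19, Path B: -15 -> differ
Result: not-a-constant -> NAC

NAC


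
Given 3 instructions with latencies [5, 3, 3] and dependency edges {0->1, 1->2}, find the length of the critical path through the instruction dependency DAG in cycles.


Compute longest path through dependency graph: dist(Ik) = max over predecessors of dist + latency(Ik).
dist(I0) = latency 5 = 5
dist(I1) = dist(I0) + 3 = 5 + 3 = 8
dist(I2) = dist(I1) + 3 = 8 + 3 = 11
Critical path = max dist = 11

11


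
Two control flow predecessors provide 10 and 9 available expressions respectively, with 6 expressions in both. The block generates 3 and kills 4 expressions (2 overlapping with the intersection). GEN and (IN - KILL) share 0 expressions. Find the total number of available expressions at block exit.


IN = intersection of predecessors = 6
IN - KILL = 6 - 2 = 4
|OUT| = |GEN| + |IN - KILL| - |GEN ∩ (IN - KILL)| = 3 + 4 - 0 = 7

7


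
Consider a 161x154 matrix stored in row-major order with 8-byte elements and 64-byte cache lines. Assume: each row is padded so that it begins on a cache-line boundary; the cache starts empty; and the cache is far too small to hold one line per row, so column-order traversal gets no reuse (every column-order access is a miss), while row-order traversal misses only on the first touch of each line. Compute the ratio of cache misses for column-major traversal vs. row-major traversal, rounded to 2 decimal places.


Each row occupies 154 * 8 = 1232 bytes and starts on a line boundary, so it spans ceil(1232 / 64) = 20 cache lines.
Row-major traversal misses (one per line touched): 161 * ceil(154 * 8 / 64) = 3220
Column-major traversal misses (no reuse, every access misses): 161 * 154 = 24794
Ratio = 24794 / 3220 = 7.7

7.7


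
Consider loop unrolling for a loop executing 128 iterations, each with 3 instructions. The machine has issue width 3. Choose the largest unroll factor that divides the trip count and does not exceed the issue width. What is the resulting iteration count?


Largest divisor of 128 <= 3 is 2
New iterations = 128 / 2 = 64

64


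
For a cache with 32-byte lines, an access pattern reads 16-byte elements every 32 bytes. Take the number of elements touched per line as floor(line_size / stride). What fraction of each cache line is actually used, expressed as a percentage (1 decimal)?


Elements per cache line = floor(32 / 32) = 1
Bytes used = 1 * 16 = 16
Utilization = 16 / 32 * 100 = 50.0%

50.0


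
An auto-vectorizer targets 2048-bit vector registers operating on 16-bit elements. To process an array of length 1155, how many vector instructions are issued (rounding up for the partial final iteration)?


Width = 2048 / 16 = 128 elements per vector op
Iterations = ceil(1155 / 128) = 10

10


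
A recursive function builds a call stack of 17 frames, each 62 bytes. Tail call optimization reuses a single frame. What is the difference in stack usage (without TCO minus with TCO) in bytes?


Without TCO: 17 * 62 = 1054 bytes
With TCO: reuse 1 frame = 62 bytes
Savings = 1054 - 62 = 992

992


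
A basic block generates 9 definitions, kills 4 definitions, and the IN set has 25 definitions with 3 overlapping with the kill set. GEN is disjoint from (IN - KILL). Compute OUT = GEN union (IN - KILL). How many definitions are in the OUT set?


IN - KILL: 25 - 3 = 22 surviving definitions
OUT = GEN + surviving = 9 + 22 = 31

31


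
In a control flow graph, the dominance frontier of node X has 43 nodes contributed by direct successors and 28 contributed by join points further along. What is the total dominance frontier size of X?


DF(X) = direct successor contributions + join point contributions
= 43 + 28 = 71

71


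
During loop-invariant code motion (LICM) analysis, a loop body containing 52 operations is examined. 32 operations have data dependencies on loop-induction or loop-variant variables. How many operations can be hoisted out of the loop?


Invariant candidates = total - loop-dependent
= 52 - 32 = 20

20


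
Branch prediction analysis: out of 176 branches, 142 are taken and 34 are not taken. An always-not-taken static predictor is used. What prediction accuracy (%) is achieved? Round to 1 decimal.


Predictor: always-not-taken
Correct predictions = 34
Accuracy = 34 / 176 * 100 = 19.3%

19.3


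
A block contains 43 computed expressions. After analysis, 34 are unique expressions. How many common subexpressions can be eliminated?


CSE count = total expressions - unique expressions
= 43 - 34 = 9

9


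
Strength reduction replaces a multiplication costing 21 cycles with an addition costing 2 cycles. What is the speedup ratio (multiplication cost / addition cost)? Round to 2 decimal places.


Ratio = mult_cost / add_cost = 21 / 2 = 10.5

10.5


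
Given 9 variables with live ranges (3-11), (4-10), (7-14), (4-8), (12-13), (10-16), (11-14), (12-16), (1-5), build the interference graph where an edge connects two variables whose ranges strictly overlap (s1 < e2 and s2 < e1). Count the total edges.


Check all pairs for overlapping intervals.
Two intervals (s1,e1) and (s2,e2) overlap if s1 < e2 and s2 < e1.
v0 (3-11) vs v1..v8: overlaps v1, v2, v3, v5, v8 -> 5
v1 (4-10) vs v2..v8: overlaps v2, v3, v8 -> 3
v2 (7-14) vs v3..v8: overlaps v3, v4, v5, v6, v7 -> 5
v3 (4-8) vs v4..v8: overlaps v8 -> 1
v4 (12-13) vs v5..v8: overlaps v5, v6, v7 -> 3
v5 (10-16) vs v6..v8: overlaps v6, v7 -> 2
v6 (11-14) vs v7..v8: overlaps v7 -> 1
v7 (12-16) vs v8: overlaps none -> 0
Total overlapping pairs = 5 + 3 + 5 + 1 + 3 + 2 + 1 + 0 = 20

20


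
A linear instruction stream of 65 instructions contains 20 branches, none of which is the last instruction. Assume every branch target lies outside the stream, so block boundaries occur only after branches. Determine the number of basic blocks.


With no in-sequence branch targets, the leaders are the first instruction plus the instruction after each branch.
Number of basic blocks = branches + 1
= 20 + 1 = 21

21


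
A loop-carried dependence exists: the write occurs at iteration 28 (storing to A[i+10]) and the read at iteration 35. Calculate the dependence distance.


Distance = read iteration - write iteration
= 35 - 28 = 7

7


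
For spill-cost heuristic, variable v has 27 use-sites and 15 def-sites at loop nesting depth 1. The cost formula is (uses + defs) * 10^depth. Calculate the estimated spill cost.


uses + defs = 27 + 15 = 42
10^1 = 10
Spill cost = 42 * 10 = 420

420


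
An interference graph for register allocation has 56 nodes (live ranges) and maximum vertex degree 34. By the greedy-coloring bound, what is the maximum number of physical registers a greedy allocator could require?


Greedy coloring never needs more than (max_degree + 1) colors: when coloring a vertex, at most max_degree neighbors are already colored.
Upper bound = 34 + 1 = 35

35


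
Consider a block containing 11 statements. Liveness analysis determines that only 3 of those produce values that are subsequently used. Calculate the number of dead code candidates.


Dead code = total statements - live definitions
= 11 - 3 = 8

8


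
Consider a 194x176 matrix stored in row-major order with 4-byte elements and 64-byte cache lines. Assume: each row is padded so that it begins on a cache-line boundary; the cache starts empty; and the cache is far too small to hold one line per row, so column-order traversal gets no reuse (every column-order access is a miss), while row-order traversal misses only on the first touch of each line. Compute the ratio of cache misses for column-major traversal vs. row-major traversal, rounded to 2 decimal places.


Each row occupies 176 * 4 = 704 bytes and starts on a line boundary, so it spans ceil(704 / 64) = 11 cache lines.
Row-major traversal misses (one per line touched): 194 * ceil(176 * 4 / 64) = 2134
Column-major traversal misses (no reuse, every access misses): 194 * 176 = 34144
Ratio = 34144 / 2134 = 16.0

16.0


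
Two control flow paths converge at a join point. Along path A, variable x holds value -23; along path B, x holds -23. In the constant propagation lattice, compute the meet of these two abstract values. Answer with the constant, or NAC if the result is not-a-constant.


Meet operation: if both paths give the same constant, result is that constant; if they differ, result is NAC (not-a-constant).
Path A: -23, Path B: -23 -> equal
Result: constant -> -23

-23


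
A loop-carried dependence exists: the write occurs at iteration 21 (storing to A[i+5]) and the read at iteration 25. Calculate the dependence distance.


Distance = read iteration - write iteration
= 25 - 21 = 4

4


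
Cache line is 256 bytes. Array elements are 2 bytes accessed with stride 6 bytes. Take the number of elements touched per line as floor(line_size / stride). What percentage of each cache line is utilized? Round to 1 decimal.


Elements per cache line = floor(256 / 6) = 42
Bytes used = 42 * 2 = 84
Utilization = 84 / 256 * 100 = 32.8%

32.8


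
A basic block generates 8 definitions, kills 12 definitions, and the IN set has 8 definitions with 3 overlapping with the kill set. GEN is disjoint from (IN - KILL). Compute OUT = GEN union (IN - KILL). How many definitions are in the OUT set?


IN - KILL: 8 - 3 = 5 surviving definitions
OUT = GEN + surviving = 8 + 5 = 13

13


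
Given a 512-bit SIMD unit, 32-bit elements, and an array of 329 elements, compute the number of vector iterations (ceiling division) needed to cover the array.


Width = 512 / 32 = 16 elements per vector op
Iterations = ceil(329 / 16) = 21

21


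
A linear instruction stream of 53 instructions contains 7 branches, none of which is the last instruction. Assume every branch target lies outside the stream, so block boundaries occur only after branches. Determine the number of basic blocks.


With no in-sequence branch targets, the leaders are the first instruction plus the instruction after each branch.
Number of basic blocks = branches + 1
= 7 + 1 = 8

8


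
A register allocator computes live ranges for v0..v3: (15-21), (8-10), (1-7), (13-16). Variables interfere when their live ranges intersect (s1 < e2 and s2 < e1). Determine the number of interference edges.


Check all pairs for overlapping intervals.
Two intervals (s1,e1) and (s2,e2) overlap if s1 < e2 and s2 < e1.
v0 (15-21) vs v1..v3: overlaps v3 -> 1
v1 (8-10) vs v2..v3: overlaps none -> 0
v2 (1-7) vs v3: overlaps none -> 0
Total overlapping pairs = 1 + 0 + 0 = 1

1


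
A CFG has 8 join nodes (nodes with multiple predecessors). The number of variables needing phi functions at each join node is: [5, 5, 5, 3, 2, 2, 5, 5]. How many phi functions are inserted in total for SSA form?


Total phi functions = sum of phi functions at each join node
= 5 + 5 + 5 + 3 + 2 + 2 + 5 + 5 = 32

32


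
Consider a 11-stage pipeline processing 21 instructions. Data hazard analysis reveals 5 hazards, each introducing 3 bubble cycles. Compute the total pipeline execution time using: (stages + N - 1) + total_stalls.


Base cycles = 11 + 21 - 1 = 31
Total stalls = 5 * 3 = 15
Total = 31 + 15 = 46

46


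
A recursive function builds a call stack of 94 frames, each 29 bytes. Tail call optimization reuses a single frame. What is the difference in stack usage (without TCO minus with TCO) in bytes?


Without TCO: 94 * 29 = 2726 bytes
With TCO: reuse 1 frame = 29 bytes
Savings = 2726 - 29 = 2697

2697


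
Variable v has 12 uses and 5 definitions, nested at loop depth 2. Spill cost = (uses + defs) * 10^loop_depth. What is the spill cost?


uses + defs = 12 + 5 = 17
10^2 = 100
Spill cost = 17 * 100 = 1700

1700


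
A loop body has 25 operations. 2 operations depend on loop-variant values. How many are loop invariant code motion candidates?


Invariant candidates = total - loop-dependent
= 25 - 2 = 23

23


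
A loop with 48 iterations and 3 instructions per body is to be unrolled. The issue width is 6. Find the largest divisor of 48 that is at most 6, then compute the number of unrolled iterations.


Largest divisor of 48 <= 6 is 6
New iterations = 48 / 6 = 8

8


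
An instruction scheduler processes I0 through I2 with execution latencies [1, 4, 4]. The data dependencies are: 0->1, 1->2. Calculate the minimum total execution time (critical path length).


Compute longest path through dependency graph: dist(Ik) = max over predecessors of dist + latency(Ik).
dist(I0) = latency 1 = 1
dist(I1) = dist(I0) + 4 = 1 + 4 = 5
dist(I2) = dist(I1) + 4 = 5 + 4 = 9
Critical path = max dist = 9

9


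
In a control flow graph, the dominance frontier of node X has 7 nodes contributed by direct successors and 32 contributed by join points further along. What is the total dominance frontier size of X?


DF(X) = direct successor contributions + join point contributions
= 7 + 32 = 39

39


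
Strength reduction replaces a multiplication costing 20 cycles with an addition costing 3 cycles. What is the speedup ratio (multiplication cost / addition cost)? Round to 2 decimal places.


Ratio = mult_cost / add_cost = 20 / 3 = 6.67

6.67


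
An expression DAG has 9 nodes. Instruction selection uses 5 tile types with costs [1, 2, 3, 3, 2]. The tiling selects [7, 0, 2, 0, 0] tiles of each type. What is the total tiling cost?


Total cost = sum(count_i * cost_i)
= 7*1 + 0*2 + 2*3 + 0*3 + 0*2
= 13

13


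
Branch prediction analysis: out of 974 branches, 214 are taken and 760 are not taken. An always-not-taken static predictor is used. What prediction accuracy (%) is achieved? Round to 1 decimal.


Predictor: always-not-taken
Correct predictions = 760
Accuracy = 760 / 974 * 100 = 78.0%

78.0


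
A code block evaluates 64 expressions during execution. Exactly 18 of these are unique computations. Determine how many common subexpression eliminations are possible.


CSE count = total expressions - unique expressions
= 64 - 18 = 46

46


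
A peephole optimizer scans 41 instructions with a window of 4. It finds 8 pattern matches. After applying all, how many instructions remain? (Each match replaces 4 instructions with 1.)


Each match removes 3 instructions.
Total removed = 8 * 3 = 24
Remaining = 41 - 24 = 17

17


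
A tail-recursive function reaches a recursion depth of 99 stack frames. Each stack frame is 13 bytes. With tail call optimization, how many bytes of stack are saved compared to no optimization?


Without TCO: 99 * 13 = 1287 bytes
With TCO: reuse 1 frame = 13 bytes
Savings = 1287 - 13 = 1274

1274


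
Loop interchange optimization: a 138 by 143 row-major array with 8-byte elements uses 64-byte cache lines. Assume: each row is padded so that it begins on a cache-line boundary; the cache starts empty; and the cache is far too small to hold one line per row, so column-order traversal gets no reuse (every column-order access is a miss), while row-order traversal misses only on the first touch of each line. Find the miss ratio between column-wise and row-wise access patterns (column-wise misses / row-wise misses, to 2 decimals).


Each row occupies 143 * 8 = 1144 bytes and starts on a line boundary, so it spans ceil(1144 / 64) = 18 cache lines.
Row-major traversal misses (one per line touched): 138 * ceil(143 * 8 / 64) = 2484
Column-major traversal misses (no reuse, every access misses): 138 * 143 = 19734
Ratio = 19734 / 2484 = 7.94

7.94


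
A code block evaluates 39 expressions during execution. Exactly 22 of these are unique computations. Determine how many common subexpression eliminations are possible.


CSE count = total expressions - unique expressions
= 39 - 22 = 17

17


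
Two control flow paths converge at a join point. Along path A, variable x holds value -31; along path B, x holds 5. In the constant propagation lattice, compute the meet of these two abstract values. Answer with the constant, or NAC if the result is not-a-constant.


Meet operation: if both paths give the same constant, result is that constant; if they differ, result is NAC (not-a-constant).
Path A: -31, Path B: 5 -> differ
Result: not-a-constant -> NAC

NAC


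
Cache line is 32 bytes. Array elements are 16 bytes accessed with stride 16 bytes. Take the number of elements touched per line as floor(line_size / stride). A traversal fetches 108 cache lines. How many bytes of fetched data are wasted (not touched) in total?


Elements per line = floor(32 / 16) = 2
Bytes used per line = 2 * 16 = 32
Wasted per line = 32 - 32 = 0
Total wasted = 0 * 108 = 0

0


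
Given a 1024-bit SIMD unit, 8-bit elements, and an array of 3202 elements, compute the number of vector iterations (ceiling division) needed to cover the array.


Width = 1024 / 8 = 128 elements per vector op
Iterations = ceil(3202 / 128) = 26

26


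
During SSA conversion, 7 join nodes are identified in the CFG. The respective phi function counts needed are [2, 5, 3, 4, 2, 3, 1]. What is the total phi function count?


Total phi functions = sum of phi functions at each join node
= 2 + 5 + 3 + 4 + 2 + 3 + 1 = 20

20


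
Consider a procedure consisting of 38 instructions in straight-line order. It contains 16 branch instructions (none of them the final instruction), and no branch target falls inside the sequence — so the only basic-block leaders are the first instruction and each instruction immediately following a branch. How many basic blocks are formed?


With no in-sequence branch targets, the leaders are the first instruction plus the instruction after each branch.
Number of basic blocks = branches + 1
= 16 + 1 = 17

17


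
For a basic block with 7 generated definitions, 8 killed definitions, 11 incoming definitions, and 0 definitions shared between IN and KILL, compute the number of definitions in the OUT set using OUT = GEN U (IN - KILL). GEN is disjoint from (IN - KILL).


IN - KILL: 11 - 0 = 11 surviving definitions
OUT = GEN + surviving = 7 + 11 = 18

18


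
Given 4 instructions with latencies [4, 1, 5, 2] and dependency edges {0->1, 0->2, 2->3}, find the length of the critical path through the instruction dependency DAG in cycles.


Compute longest path through dependency graph: dist(Ik) = max over predecessors of dist + latency(Ik).
dist(I0) = latency 4 = 4
dist(I1) = dist(I0) + 1 = 4 + 1 = 5
dist(I2) = dist(I0) + 5 = 4 + 5 = 9
dist(I3) = dist(I2) + 2 = 9 + 2 = 11
Critical path = max dist = 11

11
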